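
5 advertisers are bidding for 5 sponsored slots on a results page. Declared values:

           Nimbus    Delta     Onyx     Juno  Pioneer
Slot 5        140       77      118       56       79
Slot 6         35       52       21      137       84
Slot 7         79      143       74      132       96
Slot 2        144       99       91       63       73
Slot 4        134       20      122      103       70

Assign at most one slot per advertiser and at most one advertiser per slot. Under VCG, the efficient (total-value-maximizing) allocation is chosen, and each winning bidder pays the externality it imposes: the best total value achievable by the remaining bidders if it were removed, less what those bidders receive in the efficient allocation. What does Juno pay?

Juno pays $5.

Efficient allocation: Nimbus→Slot 2 ($144), Delta→Slot 7 ($143), Onyx→Slot 4 ($122), Juno→Slot 6 ($137), Pioneer→Slot 5 ($79); total welfare W = $625.
Juno receives Slot 6 at value $137, so the others get W − 137 = $488.
Without Juno: best allocation of the remaining 4 bidders over all 5 slots is Nimbus→Slot 2 ($144), Delta→Slot 7 ($143), Onyx→Slot 4 ($122), Pioneer→Slot 6 ($84), total $493.
VCG payment = (others' best without Juno) − (others' welfare with Juno) = 493 − 488 = $5.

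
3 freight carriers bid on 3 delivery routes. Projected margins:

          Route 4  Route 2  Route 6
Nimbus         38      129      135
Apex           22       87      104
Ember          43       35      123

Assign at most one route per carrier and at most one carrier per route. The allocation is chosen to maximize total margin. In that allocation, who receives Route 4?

This is a one-to-one assignment (maximum-weight bipartite matching).
Optimal: Nimbus→Route 2 ($129k), Apex→Route 6 ($104k), Ember→Route 4 ($43k) — total 129+104+43 = $276k.
Max-entry greedy (repeatedly take the single best remaining cell) gives $265k, worse by 11.
Checked against all permutations: $276k is optimal.
Ember's own top route is Route 6 ($123k), but forcing Ember→Route 6 and reassigning the rest optimally gives only $274k — worse by 2.

Ember receives Route 4.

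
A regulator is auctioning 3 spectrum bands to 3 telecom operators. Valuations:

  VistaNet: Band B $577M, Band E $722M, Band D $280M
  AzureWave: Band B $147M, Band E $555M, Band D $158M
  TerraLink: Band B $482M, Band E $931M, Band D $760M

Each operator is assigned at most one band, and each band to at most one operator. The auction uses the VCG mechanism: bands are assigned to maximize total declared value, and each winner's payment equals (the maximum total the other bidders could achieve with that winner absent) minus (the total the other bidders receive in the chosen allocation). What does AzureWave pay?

Efficient allocation: VistaNet→Band B ($577M), AzureWave→Band E ($555M), TerraLink→Band D ($760M); total welfare W = $1892M.
AzureWave receives Band E at value $555M, so the others get W − 555 = $1337M.
Without AzureWave: best allocation of the remaining 2 bidders over all 3 bands is VistaNet→Band B ($577M), TerraLink→Band E ($931M), total $1508M.
VCG payment = (others' best without AzureWave) − (others' welfare with AzureWave) = 1508 − 1337 = $171M.

AzureWave pays $171M.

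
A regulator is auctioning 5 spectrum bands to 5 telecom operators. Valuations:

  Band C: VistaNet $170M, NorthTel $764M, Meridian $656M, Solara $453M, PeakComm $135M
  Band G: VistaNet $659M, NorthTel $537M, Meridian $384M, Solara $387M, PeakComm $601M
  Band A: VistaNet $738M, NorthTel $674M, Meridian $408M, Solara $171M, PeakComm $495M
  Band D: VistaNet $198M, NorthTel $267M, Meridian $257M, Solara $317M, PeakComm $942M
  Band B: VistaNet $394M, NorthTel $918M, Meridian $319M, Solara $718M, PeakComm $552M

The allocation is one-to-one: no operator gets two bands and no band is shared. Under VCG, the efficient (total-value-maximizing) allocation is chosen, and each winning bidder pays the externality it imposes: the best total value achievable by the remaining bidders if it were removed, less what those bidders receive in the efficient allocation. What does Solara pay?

Solara pays $323M.

Efficient allocation: VistaNet→Band G ($659M), NorthTel→Band A ($674M), Meridian→Band C ($656M), Solara→Band B ($718M), PeakComm→Band D ($942M); total welfare W = $3649M.
Solara receives Band B at value $718M, so the others get W − 718 = $2931M.
Without Solara: best allocation of the remaining 4 bidders over all 5 bands is VistaNet→Band A ($738M), NorthTel→Band B ($918M), Meridian→Band C ($656M), PeakComm→Band D ($942M), total $3254M.
VCG payment = (others' best without Solara) − (others' welfare with Solara) = 3254 − 2931 = $323M.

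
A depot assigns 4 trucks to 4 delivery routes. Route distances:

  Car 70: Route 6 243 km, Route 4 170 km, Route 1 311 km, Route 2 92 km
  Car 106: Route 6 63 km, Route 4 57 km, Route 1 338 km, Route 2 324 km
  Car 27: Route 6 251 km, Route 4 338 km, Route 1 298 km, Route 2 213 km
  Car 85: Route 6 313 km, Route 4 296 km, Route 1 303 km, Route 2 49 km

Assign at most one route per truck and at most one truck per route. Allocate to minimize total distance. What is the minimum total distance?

Minimum total: 580 km

This is a one-to-one assignment (minimum-cost bipartite matching).
Optimal: Car 70→Route 4 (170 km), Car 106→Route 6 (63 km), Car 27→Route 1 (298 km), Car 85→Route 2 (49 km) — total 170+63+298+49 = 580 km.
Min-entry greedy (repeatedly take the single cheapest remaining cell) gives 647 km, worse by 67.
Next-best assignment: Car 70→Route 6, Car 106→Route 4, Car 27→Route 1, Car 85→Route 2 = 647 km.
Swapping Car 70↔Car 85 (Car 70→Route 2 92 km, Car 85→Route 4 296 km) adds 169.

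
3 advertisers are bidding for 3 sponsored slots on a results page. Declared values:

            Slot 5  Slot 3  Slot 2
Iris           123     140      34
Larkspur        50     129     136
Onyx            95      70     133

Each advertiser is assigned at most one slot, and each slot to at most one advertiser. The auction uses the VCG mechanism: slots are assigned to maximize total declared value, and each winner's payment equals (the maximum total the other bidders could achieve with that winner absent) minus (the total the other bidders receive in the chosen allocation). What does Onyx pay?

Onyx pays $24.

Efficient allocation: Iris→Slot 5 ($123), Larkspur→Slot 3 ($129), Onyx→Slot 2 ($133); total welfare W = $385.
Onyx receives Slot 2 at value $133, so the others get W − 133 = $252.
Without Onyx: best allocation of the remaining 2 bidders over all 3 slots is Iris→Slot 3 ($140), Larkspur→Slot 2 ($136), total $276.
VCG payment = (others' best without Onyx) − (others' welfare with Onyx) = 276 − 252 = $24.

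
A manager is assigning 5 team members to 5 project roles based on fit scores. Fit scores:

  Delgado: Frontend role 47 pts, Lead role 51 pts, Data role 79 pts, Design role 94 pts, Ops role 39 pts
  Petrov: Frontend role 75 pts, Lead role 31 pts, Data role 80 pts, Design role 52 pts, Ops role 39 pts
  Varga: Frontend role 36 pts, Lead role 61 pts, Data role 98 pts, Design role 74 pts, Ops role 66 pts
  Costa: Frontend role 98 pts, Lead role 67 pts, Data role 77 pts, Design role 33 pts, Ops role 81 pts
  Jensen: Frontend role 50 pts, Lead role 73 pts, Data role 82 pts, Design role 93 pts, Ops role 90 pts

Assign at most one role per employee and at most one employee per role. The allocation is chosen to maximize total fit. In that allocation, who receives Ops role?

This is the linear assignment problem.
Optimal: Delgado→Design role (94 pts), Petrov→Frontend role (75 pts), Varga→Data role (98 pts), Costa→Lead role (67 pts), Jensen→Ops role (90 pts) — total 94+75+98+67+90 = 424 pts.
Max-entry greedy (repeatedly take the single best remaining cell) gives 411 pts, worse by 13.
Jensen's own top role is Design role (93 pts), but forcing Jensen→Design role and reassigning the rest optimally gives only 398 pts — worse by 26.

Jensen receives Ops role.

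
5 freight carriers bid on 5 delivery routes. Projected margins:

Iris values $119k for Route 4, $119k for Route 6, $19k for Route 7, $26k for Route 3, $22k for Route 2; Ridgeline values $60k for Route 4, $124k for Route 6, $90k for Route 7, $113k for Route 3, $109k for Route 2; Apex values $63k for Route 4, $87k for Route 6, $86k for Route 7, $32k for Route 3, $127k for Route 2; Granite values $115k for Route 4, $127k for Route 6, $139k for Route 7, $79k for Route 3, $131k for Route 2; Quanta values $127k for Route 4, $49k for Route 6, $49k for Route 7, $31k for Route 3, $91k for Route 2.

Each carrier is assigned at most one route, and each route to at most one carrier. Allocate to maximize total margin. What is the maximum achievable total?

Optimal: Iris→Route 6 ($119k), Ridgeline→Route 3 ($113k), Apex→Route 2 ($127k), Granite→Route 7 ($139k), Quanta→Route 4 ($127k) — total 119+113+127+139+127 = $625k.
Max-entry greedy (repeatedly take the single best remaining cell) gives $543k, worse by 82.
Checked against all permutations: $625k is optimal.

Max total: $625k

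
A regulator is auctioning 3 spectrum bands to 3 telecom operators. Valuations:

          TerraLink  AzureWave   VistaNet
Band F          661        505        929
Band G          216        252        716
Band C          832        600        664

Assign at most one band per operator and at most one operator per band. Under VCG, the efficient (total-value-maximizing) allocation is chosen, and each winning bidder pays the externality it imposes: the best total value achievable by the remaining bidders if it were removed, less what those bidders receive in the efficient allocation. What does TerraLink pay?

Efficient allocation: TerraLink→Band C ($832M), AzureWave→Band F ($505M), VistaNet→Band G ($716M); total welfare W = $2053M.
TerraLink receives Band C at value $832M, so the others get W − 832 = $1221M.
Without TerraLink: best allocation of the remaining 2 bidders over all 3 bands is AzureWave→Band C ($600M), VistaNet→Band F ($929M), total $1529M.
VCG payment = (others' best without TerraLink) − (others' welfare with TerraLink) = 1529 − 1221 = $308M.

TerraLink pays $308M.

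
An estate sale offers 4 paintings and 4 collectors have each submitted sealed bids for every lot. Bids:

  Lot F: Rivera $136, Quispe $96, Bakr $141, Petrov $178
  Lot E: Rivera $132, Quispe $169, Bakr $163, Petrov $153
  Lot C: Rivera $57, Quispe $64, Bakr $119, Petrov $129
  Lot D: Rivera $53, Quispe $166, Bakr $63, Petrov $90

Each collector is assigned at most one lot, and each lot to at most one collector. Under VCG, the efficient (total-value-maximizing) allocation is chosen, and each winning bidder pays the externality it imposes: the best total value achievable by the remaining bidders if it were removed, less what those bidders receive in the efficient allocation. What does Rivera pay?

Rivera pays $44.

Efficient allocation: Rivera→Lot E ($132), Quispe→Lot D ($166), Bakr→Lot C ($119), Petrov→Lot F ($178); total welfare W = $595.
Rivera receives Lot E at value $132, so the others get W − 132 = $463.
Without Rivera: best allocation of the remaining 3 bidders over all 4 lots is Quispe→Lot D ($166), Bakr→Lot E ($163), Petrov→Lot F ($178), total $507.
VCG payment = (others' best without Rivera) − (others' welfare with Rivera) = 507 − 463 = $44.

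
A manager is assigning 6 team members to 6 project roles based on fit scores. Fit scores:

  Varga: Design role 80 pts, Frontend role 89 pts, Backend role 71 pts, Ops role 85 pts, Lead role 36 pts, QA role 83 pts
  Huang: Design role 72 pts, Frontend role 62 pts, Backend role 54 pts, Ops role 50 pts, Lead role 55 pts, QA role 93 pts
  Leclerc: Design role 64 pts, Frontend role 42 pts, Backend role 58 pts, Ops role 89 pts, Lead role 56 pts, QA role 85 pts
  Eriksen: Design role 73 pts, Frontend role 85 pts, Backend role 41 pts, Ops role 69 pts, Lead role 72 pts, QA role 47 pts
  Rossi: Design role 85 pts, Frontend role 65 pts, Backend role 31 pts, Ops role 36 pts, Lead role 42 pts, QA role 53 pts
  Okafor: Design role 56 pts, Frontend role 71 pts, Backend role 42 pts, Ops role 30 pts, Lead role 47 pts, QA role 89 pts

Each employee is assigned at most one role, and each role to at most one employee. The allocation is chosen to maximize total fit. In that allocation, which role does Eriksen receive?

Optimal: Varga→Backend role (71 pts), Huang→QA role (93 pts), Leclerc→Ops role (89 pts), Eriksen→Lead role (72 pts), Rossi→Design role (85 pts), Okafor→Frontend role (71 pts) — total 71+93+89+72+85+71 = 481 pts.
Row-greedy (each employee in turn takes its best remaining role) gives 428 pts, worse by 53.
Next-best assignment: Varga→Frontend role, Huang→Backend role, Leclerc→Ops role, Eriksen→Lead role, Rossi→Design role, Okafor→QA role = 478 pts.
No other one-to-one assignment exceeds 481 pts.
Eriksen's own top role is Frontend role (85 pts), but forcing Eriksen→Frontend role and reassigning the rest optimally gives only 474 pts — worse by 7.

Eriksen receives Lead role.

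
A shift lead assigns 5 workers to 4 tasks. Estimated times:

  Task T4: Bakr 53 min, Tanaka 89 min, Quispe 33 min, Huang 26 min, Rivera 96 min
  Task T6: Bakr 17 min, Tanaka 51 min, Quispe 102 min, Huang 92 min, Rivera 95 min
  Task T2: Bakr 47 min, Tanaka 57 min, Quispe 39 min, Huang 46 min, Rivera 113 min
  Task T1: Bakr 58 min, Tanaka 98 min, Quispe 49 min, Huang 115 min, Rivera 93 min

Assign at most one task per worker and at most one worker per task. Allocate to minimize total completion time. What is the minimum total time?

Min total: 149 min

Treat this as an assignment problem: match each worker to one task.
Optimal: Huang→Task T4 (26 min), Bakr→Task T6 (17 min), Tanaka→Task T2 (57 min), Quispe→Task T1 (49 min) — total 26+17+57+49 = 149 min.
Row-greedy (each worker in turn takes its cheapest remaining task) gives 222 min, worse by 73.
Every other assignment is strictly worse.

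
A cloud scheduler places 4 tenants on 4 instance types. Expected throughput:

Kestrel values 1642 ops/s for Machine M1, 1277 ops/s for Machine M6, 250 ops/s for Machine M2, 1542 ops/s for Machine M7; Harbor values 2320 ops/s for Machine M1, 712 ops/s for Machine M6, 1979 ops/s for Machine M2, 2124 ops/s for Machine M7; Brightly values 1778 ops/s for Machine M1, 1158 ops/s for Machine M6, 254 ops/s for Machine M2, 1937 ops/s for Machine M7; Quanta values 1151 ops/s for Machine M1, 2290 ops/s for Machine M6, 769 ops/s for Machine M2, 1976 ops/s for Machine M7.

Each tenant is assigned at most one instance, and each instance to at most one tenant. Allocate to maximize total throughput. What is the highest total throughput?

Max total: 7848 ops/s

Treat this as an assignment problem: match each tenant to one instance.
Optimal: Kestrel→Machine M1 (1642 ops/s), Harbor→Machine M2 (1979 ops/s), Brightly→Machine M7 (1937 ops/s), Quanta→Machine M6 (2290 ops/s) — total 1642+1979+1937+2290 = 7848 ops/s.
Row-greedy (each tenant in turn takes its best remaining instance) gives 5693 ops/s, worse by 2155.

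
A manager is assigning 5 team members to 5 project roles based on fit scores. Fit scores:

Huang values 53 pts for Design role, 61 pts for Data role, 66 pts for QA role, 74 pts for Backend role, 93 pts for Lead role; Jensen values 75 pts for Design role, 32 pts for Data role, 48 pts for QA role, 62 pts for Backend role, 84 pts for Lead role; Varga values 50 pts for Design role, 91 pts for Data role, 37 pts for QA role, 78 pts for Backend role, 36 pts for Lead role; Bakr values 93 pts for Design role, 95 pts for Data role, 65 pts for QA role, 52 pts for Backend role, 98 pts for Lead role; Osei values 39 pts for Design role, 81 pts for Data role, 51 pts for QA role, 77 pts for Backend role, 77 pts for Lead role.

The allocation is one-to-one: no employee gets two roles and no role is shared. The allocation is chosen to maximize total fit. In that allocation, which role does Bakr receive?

This is the linear assignment problem.
Optimal: Huang→QA role (66 pts), Jensen→Lead role (84 pts), Varga→Data role (91 pts), Bakr→Design role (93 pts), Osei→Backend role (77 pts) — total 66+84+91+93+77 = 411 pts.
Max-entry greedy (repeatedly take the single best remaining cell) gives 407 pts, worse by 4.
Next-best assignment: Huang→QA role, Jensen→Design role, Varga→Data role, Bakr→Lead role, Osei→Backend role = 407 pts.
Swapping Bakr↔Huang (Bakr→QA role 65 pts, Huang→Design role 53 pts) loses 41.
Bakr's own top role is Lead role (98 pts), but forcing Bakr→Lead role and reassigning the rest optimally gives only 407 pts — worse by 4.

Bakr receives Design role.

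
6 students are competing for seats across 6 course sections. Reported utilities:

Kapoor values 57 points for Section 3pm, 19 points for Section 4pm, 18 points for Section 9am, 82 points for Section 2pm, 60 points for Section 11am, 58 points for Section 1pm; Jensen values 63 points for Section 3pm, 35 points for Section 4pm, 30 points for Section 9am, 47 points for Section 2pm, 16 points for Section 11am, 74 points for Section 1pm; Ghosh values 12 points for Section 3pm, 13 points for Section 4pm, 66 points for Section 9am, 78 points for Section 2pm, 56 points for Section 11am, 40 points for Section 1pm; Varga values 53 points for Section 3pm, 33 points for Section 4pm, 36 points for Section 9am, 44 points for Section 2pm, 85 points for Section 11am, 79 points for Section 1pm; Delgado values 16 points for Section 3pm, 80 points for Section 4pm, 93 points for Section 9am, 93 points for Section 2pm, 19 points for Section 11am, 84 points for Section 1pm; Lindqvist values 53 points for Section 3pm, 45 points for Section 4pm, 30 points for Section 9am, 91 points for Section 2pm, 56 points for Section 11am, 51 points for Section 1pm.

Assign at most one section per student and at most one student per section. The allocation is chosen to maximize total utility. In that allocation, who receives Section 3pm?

This is a one-to-one assignment (maximum-weight bipartite matching).
Optimal: Kapoor→Section 3pm (57 points), Jensen→Section 1pm (74 points), Ghosh→Section 9am (66 points), Varga→Section 11am (85 points), Delgado→Section 4pm (80 points), Lindqvist→Section 2pm (91 points) — total 57+74+66+85+80+91 = 453 points.
Column-greedy (each section in turn goes to its best remaining student) gives 443 points, worse by 10.
No other one-to-one assignment exceeds 453 points.
Kapoor's own top section is Section 2pm (82 points), but forcing Kapoor→Section 2pm and reassigning the rest optimally gives only 440 points — worse by 13.

Kapoor receives Section 3pm.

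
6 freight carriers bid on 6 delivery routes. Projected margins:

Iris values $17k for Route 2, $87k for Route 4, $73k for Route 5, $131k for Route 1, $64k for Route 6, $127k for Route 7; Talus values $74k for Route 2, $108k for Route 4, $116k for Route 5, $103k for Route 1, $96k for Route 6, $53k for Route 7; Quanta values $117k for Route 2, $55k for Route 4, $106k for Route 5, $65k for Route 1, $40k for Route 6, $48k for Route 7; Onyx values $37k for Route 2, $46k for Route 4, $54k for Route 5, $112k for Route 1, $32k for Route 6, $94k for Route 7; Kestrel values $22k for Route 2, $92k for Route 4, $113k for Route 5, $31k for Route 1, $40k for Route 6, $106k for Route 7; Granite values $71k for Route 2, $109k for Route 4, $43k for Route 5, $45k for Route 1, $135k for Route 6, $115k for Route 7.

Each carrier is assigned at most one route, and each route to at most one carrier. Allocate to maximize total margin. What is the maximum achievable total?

Optimal: Iris→Route 7 ($127k), Talus→Route 4 ($108k), Quanta→Route 2 ($117k), Onyx→Route 1 ($112k), Kestrel→Route 5 ($113k), Granite→Route 6 ($135k) — total 127+108+117+112+113+135 = $712k.
Next-best assignment: Iris→Route 7, Talus→Route 5, Quanta→Route 2, Onyx→Route 1, Kestrel→Route 4, Granite→Route 6 = $699k.

Max total: $712k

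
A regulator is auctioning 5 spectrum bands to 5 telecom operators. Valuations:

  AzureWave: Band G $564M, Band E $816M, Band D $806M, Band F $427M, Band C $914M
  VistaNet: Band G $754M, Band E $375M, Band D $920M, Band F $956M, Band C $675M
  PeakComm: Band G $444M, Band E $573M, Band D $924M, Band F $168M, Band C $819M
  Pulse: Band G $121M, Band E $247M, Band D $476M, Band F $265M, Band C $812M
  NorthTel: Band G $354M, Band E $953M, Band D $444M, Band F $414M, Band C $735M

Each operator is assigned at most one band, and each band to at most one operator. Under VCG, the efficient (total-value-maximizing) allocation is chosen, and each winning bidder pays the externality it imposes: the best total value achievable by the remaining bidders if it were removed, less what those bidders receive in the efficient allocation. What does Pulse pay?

Efficient allocation: AzureWave→Band G ($564M), VistaNet→Band F ($956M), PeakComm→Band D ($924M), Pulse→Band C ($812M), NorthTel→Band E ($953M); total welfare W = $4209M.
Pulse receives Band C at value $812M, so the others get W − 812 = $3397M.
Without Pulse: best allocation of the remaining 4 bidders over all 5 bands is AzureWave→Band C ($914M), VistaNet→Band F ($956M), PeakComm→Band D ($924M), NorthTel→Band E ($953M), total $3747M.
VCG payment = (others' best without Pulse) − (others' welfare with Pulse) = 3747 − 3397 = $350M.

Pulse pays $350M.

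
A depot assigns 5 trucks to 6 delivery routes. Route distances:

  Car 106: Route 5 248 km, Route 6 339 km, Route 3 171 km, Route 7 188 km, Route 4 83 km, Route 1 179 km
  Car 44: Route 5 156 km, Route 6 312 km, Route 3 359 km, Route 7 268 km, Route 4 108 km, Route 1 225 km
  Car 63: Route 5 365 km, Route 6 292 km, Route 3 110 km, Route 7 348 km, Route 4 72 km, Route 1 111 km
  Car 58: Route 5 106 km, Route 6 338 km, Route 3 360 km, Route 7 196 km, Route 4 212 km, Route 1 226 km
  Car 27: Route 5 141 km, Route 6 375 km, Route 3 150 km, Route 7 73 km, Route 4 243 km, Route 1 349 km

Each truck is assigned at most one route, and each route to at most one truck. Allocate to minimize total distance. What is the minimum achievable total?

This is a one-to-one assignment (minimum-cost bipartite matching).
Optimal: Car 106→Route 3 (171 km), Car 44→Route 4 (108 km), Car 63→Route 1 (111 km), Car 58→Route 5 (106 km), Car 27→Route 7 (73 km) — total 171+108+111+106+73 = 569 km.
Min-entry greedy (repeatedly take the single cheapest remaining cell) gives 647 km, worse by 78.
Next-best assignment: Car 106→Route 1, Car 44→Route 4, Car 63→Route 3, Car 58→Route 5, Car 27→Route 7 = 576 km.
No other one-to-one assignment undercuts 569 km.

Min total: 569 km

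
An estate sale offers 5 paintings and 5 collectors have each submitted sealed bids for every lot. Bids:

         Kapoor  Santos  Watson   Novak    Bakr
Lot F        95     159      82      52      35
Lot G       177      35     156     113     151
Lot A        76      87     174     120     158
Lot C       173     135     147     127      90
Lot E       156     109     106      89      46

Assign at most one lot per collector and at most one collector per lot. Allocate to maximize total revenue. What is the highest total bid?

Optimal: Kapoor→Lot E ($156), Santos→Lot F ($159), Watson→Lot A ($174), Novak→Lot C ($127), Bakr→Lot G ($151) — total 156+159+174+127+151 = $767.
Max-entry greedy (repeatedly take the single best remaining cell) gives $683, worse by 84.
Swapping Bakr↔Kapoor (Bakr→Lot E $46, Kapoor→Lot G $177) loses 84.

Maximum total: $767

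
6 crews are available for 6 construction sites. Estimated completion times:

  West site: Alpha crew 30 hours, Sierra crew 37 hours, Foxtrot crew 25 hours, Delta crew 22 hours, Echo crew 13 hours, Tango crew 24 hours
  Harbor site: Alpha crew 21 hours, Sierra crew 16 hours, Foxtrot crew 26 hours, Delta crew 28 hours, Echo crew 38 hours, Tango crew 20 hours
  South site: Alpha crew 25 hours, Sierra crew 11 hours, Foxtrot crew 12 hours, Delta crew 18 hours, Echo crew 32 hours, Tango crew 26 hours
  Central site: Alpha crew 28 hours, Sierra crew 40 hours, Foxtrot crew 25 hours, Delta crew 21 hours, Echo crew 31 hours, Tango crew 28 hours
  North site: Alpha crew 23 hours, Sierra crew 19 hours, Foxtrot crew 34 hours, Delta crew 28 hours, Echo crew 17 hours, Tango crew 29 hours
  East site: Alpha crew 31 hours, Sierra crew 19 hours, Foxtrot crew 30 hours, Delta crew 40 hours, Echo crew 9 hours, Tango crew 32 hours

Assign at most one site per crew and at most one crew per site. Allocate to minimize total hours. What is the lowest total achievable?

Minimum total: 105 hours

Optimal: Alpha crew→North site (23 hours), Sierra crew→Harbor site (16 hours), Foxtrot crew→South site (12 hours), Delta crew→Central site (21 hours), Echo crew→East site (9 hours), Tango crew→West site (24 hours) — total 23+16+12+21+9+24 = 105 hours.
Next-best assignment: Alpha crew→Harbor site, Sierra crew→North site, Foxtrot crew→South site, Delta crew→Central site, Echo crew→East site, Tango crew→West site = 106 hours.
Every other assignment is strictly worse.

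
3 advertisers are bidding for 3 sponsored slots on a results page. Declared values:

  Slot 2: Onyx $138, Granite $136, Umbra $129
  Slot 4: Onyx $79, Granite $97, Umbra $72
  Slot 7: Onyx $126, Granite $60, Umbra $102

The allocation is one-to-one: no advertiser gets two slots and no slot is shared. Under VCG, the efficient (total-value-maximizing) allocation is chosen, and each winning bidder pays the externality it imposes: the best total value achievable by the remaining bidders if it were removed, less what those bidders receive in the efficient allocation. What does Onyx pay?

Onyx pays $12.

Efficient allocation: Onyx→Slot 7 ($126), Granite→Slot 4 ($97), Umbra→Slot 2 ($129); total welfare W = $352.
Onyx receives Slot 7 at value $126, so the others get W − 126 = $226.
Without Onyx: best allocation of the remaining 2 bidders over all 3 slots is Granite→Slot 2 ($136), Umbra→Slot 7 ($102), total $238.
VCG payment = (others' best without Onyx) − (others' welfare with Onyx) = 238 − 226 = $12.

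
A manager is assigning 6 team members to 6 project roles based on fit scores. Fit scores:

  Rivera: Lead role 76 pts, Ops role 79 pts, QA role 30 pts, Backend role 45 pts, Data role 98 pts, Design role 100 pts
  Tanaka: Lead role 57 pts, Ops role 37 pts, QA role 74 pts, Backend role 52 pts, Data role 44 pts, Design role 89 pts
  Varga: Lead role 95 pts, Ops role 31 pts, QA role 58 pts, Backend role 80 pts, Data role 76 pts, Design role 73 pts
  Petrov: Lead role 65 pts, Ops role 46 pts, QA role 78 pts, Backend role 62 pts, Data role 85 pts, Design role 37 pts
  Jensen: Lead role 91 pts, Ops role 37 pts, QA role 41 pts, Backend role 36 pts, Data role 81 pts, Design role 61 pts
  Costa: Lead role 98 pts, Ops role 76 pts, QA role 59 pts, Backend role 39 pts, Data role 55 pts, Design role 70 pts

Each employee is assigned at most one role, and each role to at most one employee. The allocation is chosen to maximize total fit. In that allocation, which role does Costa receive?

Costa receives Ops role.

Optimal: Rivera→Data role (98 pts), Tanaka→Design role (89 pts), Varga→Backend role (80 pts), Petrov→QA role (78 pts), Jensen→Lead role (91 pts), Costa→Ops role (76 pts) — total 98+89+80+78+91+76 = 512 pts.
Column-greedy (each role in turn goes to its best remaining employee) gives 505 pts, worse by 7.
Checked against all permutations: 512 pts is optimal.
Costa's own top role is Lead role (98 pts), but forcing Costa→Lead role and reassigning the rest optimally gives only 505 pts — worse by 7.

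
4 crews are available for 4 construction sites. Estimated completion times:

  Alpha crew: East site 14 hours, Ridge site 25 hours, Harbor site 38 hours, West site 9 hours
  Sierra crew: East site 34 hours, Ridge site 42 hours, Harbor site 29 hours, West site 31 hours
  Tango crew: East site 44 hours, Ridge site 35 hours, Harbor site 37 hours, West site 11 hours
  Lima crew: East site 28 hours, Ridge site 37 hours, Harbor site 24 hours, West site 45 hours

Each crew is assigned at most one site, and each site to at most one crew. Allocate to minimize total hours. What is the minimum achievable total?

Min total: 91 hours

Optimal: Alpha crew→East site (14 hours), Sierra crew→Ridge site (42 hours), Tango crew→West site (11 hours), Lima crew→Harbor site (24 hours) — total 14+42+11+24 = 91 hours.
Min-entry greedy (repeatedly take the single cheapest remaining cell) gives 102 hours, worse by 11.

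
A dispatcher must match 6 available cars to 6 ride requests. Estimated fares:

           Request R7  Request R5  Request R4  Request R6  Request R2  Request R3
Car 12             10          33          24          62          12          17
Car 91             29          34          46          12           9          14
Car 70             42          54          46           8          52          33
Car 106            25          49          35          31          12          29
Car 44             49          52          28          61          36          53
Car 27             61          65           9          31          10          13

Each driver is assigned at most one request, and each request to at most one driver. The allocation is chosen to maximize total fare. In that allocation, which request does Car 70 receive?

Car 70 receives Request R2.

Optimal: Car 12→Request R6 ($62), Car 91→Request R4 ($46), Car 70→Request R2 ($52), Car 106→Request R5 ($49), Car 44→Request R3 ($53), Car 27→Request R7 ($61) — total 62+46+52+49+53+61 = $323.
Column-greedy (each request in turn goes to its best remaining driver) gives $288, worse by 35.
Next-best assignment: Car 12→Request R6, Car 91→Request R4, Car 70→Request R2, Car 106→Request R7, Car 44→Request R3, Car 27→Request R5 = $303.
Car 70's own top request is Request R5 ($54), but forcing Car 70→Request R5 and reassigning the rest optimally gives only $288 — worse by 35.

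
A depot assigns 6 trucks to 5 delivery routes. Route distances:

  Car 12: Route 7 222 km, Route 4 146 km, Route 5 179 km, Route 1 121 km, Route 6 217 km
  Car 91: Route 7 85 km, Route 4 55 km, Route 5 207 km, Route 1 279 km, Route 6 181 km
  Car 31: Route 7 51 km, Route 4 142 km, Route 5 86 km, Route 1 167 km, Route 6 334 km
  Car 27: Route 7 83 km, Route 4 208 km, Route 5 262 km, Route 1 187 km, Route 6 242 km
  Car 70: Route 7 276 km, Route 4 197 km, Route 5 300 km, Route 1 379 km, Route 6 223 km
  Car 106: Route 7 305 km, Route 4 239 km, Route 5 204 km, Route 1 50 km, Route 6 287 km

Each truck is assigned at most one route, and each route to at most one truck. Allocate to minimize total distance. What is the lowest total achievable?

Optimal: Car 27→Route 7 (83 km), Car 91→Route 4 (55 km), Car 31→Route 5 (86 km), Car 106→Route 1 (50 km), Car 12→Route 6 (217 km) — total 83+55+86+50+217 = 491 km.
Next-best assignment: Car 27→Route 7, Car 91→Route 4, Car 31→Route 5, Car 106→Route 1, Car 70→Route 6 = 497 km.
Swapping Car 12↔Car 106 (Car 12→Route 1 121 km, Car 106→Route 6 287 km) adds 141.
Checked against all permutations: 491 km is optimal.

Min total: 491 km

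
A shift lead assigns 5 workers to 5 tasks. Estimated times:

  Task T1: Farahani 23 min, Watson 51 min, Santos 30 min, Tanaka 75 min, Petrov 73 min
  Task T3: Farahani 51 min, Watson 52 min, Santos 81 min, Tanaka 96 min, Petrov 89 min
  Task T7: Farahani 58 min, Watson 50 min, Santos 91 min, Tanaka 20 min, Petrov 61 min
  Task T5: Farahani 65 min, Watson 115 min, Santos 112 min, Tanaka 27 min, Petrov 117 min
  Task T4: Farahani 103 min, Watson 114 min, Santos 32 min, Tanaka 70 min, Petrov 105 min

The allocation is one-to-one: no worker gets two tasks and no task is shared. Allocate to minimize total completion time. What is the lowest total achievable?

Min total: 195 min

Optimal: Farahani→Task T1 (23 min), Watson→Task T3 (52 min), Santos→Task T4 (32 min), Tanaka→Task T5 (27 min), Petrov→Task T7 (61 min) — total 23+52+32+27+61 = 195 min.
Min-entry greedy (repeatedly take the single cheapest remaining cell) gives 244 min, worse by 49.
Next-best assignment: Farahani→Task T1, Watson→Task T7, Santos→Task T4, Tanaka→Task T5, Petrov→Task T3 = 221 min.
Checked against all permutations: 195 min is optimal.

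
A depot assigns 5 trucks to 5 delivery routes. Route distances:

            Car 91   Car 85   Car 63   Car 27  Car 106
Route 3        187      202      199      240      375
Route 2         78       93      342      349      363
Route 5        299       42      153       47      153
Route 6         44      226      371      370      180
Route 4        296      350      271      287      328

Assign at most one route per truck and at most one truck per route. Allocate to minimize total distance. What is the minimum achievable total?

Minimum total: 711 km

Optimal: Car 91→Route 6 (44 km), Car 85→Route 2 (93 km), Car 63→Route 3 (199 km), Car 27→Route 5 (47 km), Car 106→Route 4 (328 km) — total 44+93+199+47+328 = 711 km.
Every other assignment is strictly worse.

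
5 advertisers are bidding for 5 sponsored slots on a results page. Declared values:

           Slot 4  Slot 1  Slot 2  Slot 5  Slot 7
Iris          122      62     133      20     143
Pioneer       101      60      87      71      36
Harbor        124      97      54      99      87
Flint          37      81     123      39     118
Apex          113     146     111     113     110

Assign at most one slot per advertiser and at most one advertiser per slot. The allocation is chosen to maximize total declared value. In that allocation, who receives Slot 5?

Harbor receives Slot 5.

Optimal: Iris→Slot 7 ($143), Pioneer→Slot 4 ($101), Harbor→Slot 5 ($99), Flint→Slot 2 ($123), Apex→Slot 1 ($146) — total 143+101+99+123+146 = $612.
Column-greedy (each slot in turn goes to its best remaining advertiser) gives $592, worse by 20.
Harbor's own top slot is Slot 4 ($124), but forcing Harbor→Slot 4 and reassigning the rest optimally gives only $607 — worse by 5.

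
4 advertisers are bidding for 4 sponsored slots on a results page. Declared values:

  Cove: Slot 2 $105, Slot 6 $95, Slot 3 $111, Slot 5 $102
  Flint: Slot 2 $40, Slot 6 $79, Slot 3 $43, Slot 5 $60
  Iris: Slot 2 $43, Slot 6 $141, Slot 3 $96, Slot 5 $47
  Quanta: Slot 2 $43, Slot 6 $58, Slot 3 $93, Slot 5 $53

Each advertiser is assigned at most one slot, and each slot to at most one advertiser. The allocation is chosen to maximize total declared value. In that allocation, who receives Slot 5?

Flint receives Slot 5.

Optimal: Cove→Slot 2 ($105), Flint→Slot 5 ($60), Iris→Slot 6 ($141), Quanta→Slot 3 ($93) — total 105+60+141+93 = $399.
Max-entry greedy (repeatedly take the single best remaining cell) gives $355, worse by 44.
Next-best assignment: Cove→Slot 5, Flint→Slot 2, Iris→Slot 6, Quanta→Slot 3 = $376.
Swapping Iris↔Cove (Iris→Slot 2 $43, Cove→Slot 6 $95) loses 108.
Checked against all permutations: $399 is optimal.
Flint's own top slot is Slot 6 ($79), but forcing Flint→Slot 6 and reassigning the rest optimally gives only $333 — worse by 66.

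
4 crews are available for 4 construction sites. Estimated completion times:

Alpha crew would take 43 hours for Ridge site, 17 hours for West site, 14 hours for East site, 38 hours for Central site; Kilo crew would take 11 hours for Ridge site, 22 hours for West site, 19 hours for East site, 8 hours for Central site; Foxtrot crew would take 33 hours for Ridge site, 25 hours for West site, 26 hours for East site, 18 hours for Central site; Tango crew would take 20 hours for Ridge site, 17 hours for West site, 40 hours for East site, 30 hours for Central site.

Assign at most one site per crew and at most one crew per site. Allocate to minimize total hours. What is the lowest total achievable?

Minimum total: 60 hours

Optimal: Alpha crew→East site (14 hours), Kilo crew→Ridge site (11 hours), Foxtrot crew→Central site (18 hours), Tango crew→West site (17 hours) — total 14+11+18+17 = 60 hours.
Column-greedy (each site in turn goes to its cheapest remaining crew) gives 84 hours, worse by 24.
Next-best assignment: Alpha crew→East site, Kilo crew→Central site, Foxtrot crew→West site, Tango crew→Ridge site = 67 hours.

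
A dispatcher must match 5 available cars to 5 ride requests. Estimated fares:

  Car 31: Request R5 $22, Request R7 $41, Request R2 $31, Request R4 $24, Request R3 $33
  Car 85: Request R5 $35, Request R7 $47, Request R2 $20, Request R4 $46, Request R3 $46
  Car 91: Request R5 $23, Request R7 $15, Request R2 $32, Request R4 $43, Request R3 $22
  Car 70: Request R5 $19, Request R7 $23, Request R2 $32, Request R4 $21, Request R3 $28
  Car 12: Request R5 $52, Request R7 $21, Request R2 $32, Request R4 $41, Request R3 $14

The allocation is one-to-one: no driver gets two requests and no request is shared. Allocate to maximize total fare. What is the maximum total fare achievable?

Max total: $214

Optimal: Car 31→Request R7 ($41), Car 85→Request R3 ($46), Car 91→Request R4 ($43), Car 70→Request R2 ($32), Car 12→Request R5 ($52) — total 41+46+43+32+52 = $214.
Column-greedy (each request in turn goes to its best remaining driver) gives $183, worse by 31.
Swapping Car 31↔Car 70 (Car 31→Request R2 $31, Car 70→Request R7 $23) loses 19.
Checked against all permutations: $214 is optimal.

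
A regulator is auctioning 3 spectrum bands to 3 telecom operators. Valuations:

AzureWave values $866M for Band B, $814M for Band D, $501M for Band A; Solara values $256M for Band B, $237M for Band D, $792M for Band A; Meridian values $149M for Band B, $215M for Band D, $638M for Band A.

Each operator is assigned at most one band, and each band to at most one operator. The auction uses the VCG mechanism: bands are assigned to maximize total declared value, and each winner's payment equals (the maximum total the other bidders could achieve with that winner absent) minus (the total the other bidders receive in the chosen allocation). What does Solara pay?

Solara pays $423M.

Efficient allocation: AzureWave→Band B ($866M), Solara→Band A ($792M), Meridian→Band D ($215M); total welfare W = $1873M.
Solara receives Band A at value $792M, so the others get W − 792 = $1081M.
Without Solara: best allocation of the remaining 2 bidders over all 3 bands is AzureWave→Band B ($866M), Meridian→Band A ($638M), total $1504M.
VCG payment = (others' best without Solara) − (others' welfare with Solara) = 1504 − 1081 = $423M.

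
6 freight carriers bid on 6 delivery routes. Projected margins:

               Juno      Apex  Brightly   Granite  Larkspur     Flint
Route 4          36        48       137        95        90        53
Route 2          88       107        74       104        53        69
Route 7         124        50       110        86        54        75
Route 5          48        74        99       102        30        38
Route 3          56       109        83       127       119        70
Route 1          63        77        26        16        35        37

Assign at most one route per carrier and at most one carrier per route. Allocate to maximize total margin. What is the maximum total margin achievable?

Max total: $628k

Treat this as an assignment problem: match each carrier to one route.
Optimal: Juno→Route 7 ($124k), Apex→Route 1 ($77k), Brightly→Route 4 ($137k), Granite→Route 5 ($102k), Larkspur→Route 3 ($119k), Flint→Route 2 ($69k) — total 124+77+137+102+119+69 = $628k.
Column-greedy (each route in turn goes to its best remaining carrier) gives $626k, worse by 2.
No other one-to-one assignment exceeds $628k.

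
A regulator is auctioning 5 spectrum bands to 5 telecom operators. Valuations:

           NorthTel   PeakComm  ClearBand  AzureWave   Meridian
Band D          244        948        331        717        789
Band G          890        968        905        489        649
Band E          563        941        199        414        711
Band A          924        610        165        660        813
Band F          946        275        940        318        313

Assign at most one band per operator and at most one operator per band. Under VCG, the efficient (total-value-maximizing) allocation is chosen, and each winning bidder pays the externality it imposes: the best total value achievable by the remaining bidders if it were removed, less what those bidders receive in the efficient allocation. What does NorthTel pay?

Efficient allocation: NorthTel→Band F ($946M), PeakComm→Band E ($941M), ClearBand→Band G ($905M), AzureWave→Band D ($717M), Meridian→Band A ($813M); total welfare W = $4322M.
NorthTel receives Band F at value $946M, so the others get W − 946 = $3376M.
Without NorthTel: best allocation of the remaining 4 bidders over all 5 bands is PeakComm→Band G ($968M), ClearBand→Band F ($940M), AzureWave→Band D ($717M), Meridian→Band A ($813M), total $3438M.
VCG payment = (others' best without NorthTel) − (others' welfare with NorthTel) = 3438 − 3376 = $62M.

NorthTel pays $62M.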